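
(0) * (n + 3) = 0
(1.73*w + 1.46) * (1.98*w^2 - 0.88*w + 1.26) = 3.4254*w^3 + 1.3684*w^2 + 0.895*w + 1.8396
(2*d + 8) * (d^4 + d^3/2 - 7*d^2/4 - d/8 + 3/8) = 2*d^5 + 9*d^4 + d^3/2 - 57*d^2/4 - d/4 + 3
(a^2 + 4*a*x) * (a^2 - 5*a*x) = a^4 - a^3*x - 20*a^2*x^2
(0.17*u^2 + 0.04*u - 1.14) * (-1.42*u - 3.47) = -0.2414*u^3 - 0.6467*u^2 + 1.48*u + 3.9558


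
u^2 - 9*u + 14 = (u - 7)*(u - 2)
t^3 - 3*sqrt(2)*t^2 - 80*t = t*(t - 8*sqrt(2))*(t + 5*sqrt(2))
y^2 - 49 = (y - 7)*(y + 7)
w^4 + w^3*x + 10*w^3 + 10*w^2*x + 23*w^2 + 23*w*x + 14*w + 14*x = (w + 1)*(w + 2)*(w + 7)*(w + x)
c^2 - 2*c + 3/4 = (c - 3/2)*(c - 1/2)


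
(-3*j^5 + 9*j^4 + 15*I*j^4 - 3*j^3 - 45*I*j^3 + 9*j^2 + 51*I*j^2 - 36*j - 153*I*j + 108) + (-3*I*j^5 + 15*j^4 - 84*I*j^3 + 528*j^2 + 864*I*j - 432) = -3*j^5 - 3*I*j^5 + 24*j^4 + 15*I*j^4 - 3*j^3 - 129*I*j^3 + 537*j^2 + 51*I*j^2 - 36*j + 711*I*j - 324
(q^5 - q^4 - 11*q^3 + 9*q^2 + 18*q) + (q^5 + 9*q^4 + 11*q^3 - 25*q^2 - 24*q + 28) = 2*q^5 + 8*q^4 - 16*q^2 - 6*q + 28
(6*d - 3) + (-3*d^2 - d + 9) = -3*d^2 + 5*d + 6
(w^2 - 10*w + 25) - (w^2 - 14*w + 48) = 4*w - 23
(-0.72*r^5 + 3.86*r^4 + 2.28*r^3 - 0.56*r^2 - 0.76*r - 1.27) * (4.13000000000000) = -2.9736*r^5 + 15.9418*r^4 + 9.4164*r^3 - 2.3128*r^2 - 3.1388*r - 5.2451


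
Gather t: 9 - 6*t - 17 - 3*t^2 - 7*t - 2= -3*t^2 - 13*t - 10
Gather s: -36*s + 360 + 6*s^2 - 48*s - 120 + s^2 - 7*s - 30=7*s^2 - 91*s + 210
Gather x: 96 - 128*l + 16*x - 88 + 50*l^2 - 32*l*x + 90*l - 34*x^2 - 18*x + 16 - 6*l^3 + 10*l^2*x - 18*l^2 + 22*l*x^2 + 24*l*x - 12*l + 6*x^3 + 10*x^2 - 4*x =-6*l^3 + 32*l^2 - 50*l + 6*x^3 + x^2*(22*l - 24) + x*(10*l^2 - 8*l - 6) + 24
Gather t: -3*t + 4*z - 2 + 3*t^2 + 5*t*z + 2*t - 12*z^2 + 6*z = 3*t^2 + t*(5*z - 1) - 12*z^2 + 10*z - 2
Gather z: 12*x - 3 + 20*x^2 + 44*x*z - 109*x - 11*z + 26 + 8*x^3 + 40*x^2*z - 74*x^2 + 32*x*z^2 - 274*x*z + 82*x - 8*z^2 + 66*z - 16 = 8*x^3 - 54*x^2 - 15*x + z^2*(32*x - 8) + z*(40*x^2 - 230*x + 55) + 7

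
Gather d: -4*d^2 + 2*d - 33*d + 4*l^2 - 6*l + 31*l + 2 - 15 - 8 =-4*d^2 - 31*d + 4*l^2 + 25*l - 21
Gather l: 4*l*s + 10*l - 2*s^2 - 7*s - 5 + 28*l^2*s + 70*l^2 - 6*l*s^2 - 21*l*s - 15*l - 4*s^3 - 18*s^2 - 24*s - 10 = l^2*(28*s + 70) + l*(-6*s^2 - 17*s - 5) - 4*s^3 - 20*s^2 - 31*s - 15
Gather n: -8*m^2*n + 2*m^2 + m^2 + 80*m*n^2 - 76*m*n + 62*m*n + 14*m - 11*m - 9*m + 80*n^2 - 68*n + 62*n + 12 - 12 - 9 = 3*m^2 - 6*m + n^2*(80*m + 80) + n*(-8*m^2 - 14*m - 6) - 9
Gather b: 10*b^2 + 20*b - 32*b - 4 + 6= 10*b^2 - 12*b + 2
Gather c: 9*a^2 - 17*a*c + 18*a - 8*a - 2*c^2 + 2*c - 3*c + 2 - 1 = 9*a^2 + 10*a - 2*c^2 + c*(-17*a - 1) + 1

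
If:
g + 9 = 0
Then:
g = -9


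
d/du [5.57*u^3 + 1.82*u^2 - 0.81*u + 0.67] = 16.71*u^2 + 3.64*u - 0.81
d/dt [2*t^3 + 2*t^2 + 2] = 2*t*(3*t + 2)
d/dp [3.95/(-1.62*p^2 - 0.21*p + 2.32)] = (12.798*p + 0.8295)/(1.62*p^2 + 0.21*p - 2.32)^2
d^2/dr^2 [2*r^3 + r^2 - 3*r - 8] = 12*r + 2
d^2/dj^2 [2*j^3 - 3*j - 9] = 12*j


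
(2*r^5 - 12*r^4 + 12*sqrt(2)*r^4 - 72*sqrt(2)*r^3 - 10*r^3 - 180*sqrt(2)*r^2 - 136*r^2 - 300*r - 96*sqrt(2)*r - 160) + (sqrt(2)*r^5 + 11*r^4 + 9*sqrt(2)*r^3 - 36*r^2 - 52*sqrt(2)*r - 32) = sqrt(2)*r^5 + 2*r^5 - r^4 + 12*sqrt(2)*r^4 - 63*sqrt(2)*r^3 - 10*r^3 - 180*sqrt(2)*r^2 - 172*r^2 - 300*r - 148*sqrt(2)*r - 192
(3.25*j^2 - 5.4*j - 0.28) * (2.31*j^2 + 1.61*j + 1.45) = 7.5075*j^4 - 7.2415*j^3 - 4.6283*j^2 - 8.2808*j - 0.406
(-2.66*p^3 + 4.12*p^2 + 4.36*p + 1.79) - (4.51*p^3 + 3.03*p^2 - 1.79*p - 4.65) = -7.17*p^3 + 1.09*p^2 + 6.15*p + 6.44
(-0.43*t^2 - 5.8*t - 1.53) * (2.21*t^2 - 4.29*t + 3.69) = -0.9503*t^4 - 10.9733*t^3 + 19.914*t^2 - 14.8383*t - 5.6457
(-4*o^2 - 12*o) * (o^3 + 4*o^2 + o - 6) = -4*o^5 - 28*o^4 - 52*o^3 + 12*o^2 + 72*o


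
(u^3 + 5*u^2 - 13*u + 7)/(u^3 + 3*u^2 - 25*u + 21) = (u - 1)/(u - 3)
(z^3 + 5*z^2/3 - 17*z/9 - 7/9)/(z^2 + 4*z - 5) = (9*z^2 + 24*z + 7)/(9*(z + 5))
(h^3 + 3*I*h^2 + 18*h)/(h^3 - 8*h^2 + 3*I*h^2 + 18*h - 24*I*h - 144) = h/(h - 8)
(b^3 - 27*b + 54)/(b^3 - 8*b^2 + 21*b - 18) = (b + 6)/(b - 2)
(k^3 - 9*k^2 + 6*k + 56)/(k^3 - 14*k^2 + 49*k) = (k^2 - 2*k - 8)/(k*(k - 7))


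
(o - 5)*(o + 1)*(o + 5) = o^3 + o^2 - 25*o - 25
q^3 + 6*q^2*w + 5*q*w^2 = q*(q + w)*(q + 5*w)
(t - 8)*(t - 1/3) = t^2 - 25*t/3 + 8/3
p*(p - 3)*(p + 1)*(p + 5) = p^4 + 3*p^3 - 13*p^2 - 15*p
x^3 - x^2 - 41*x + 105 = (x - 5)*(x - 3)*(x + 7)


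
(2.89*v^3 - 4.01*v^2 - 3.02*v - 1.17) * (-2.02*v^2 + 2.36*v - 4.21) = -5.8378*v^5 + 14.9206*v^4 - 15.5301*v^3 + 12.1183*v^2 + 9.953*v + 4.9257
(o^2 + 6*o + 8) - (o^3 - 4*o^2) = -o^3 + 5*o^2 + 6*o + 8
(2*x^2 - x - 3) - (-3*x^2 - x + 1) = 5*x^2 - 4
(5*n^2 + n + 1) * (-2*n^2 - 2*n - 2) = -10*n^4 - 12*n^3 - 14*n^2 - 4*n - 2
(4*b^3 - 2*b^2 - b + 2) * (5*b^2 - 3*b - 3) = 20*b^5 - 22*b^4 - 11*b^3 + 19*b^2 - 3*b - 6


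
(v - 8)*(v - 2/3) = v^2 - 26*v/3 + 16/3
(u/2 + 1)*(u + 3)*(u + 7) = u^3/2 + 6*u^2 + 41*u/2 + 21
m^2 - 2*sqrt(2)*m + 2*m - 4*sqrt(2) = (m + 2)*(m - 2*sqrt(2))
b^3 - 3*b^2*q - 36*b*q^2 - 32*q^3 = (b - 8*q)*(b + q)*(b + 4*q)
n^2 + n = n*(n + 1)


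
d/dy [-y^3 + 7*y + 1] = 7 - 3*y^2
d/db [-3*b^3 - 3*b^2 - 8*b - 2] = -9*b^2 - 6*b - 8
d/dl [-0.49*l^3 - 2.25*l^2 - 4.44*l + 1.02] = -1.47*l^2 - 4.5*l - 4.44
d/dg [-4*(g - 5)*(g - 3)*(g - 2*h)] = -12*g^2 + 16*g*h + 64*g - 64*h - 60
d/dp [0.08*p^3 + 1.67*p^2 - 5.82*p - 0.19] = 0.24*p^2 + 3.34*p - 5.82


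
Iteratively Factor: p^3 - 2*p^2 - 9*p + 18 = (p - 3)*(p^2 + p - 6) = (p - 3)*(p - 2)*(p + 3)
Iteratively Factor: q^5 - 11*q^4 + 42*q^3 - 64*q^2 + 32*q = (q - 1)*(q^4 - 10*q^3 + 32*q^2 - 32*q) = (q - 2)*(q - 1)*(q^3 - 8*q^2 + 16*q) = (q - 4)*(q - 2)*(q - 1)*(q^2 - 4*q) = q*(q - 4)*(q - 2)*(q - 1)*(q - 4)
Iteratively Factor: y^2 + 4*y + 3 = (y + 3)*(y + 1)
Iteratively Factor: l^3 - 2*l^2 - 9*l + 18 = (l - 3)*(l^2 + l - 6) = (l - 3)*(l - 2)*(l + 3)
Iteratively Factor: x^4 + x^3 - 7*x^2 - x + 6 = (x - 2)*(x^3 + 3*x^2 - x - 3) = (x - 2)*(x - 1)*(x^2 + 4*x + 3) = (x - 2)*(x - 1)*(x + 1)*(x + 3)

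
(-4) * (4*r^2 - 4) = 16 - 16*r^2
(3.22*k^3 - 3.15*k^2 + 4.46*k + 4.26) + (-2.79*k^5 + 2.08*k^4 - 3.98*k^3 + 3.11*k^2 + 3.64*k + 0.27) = -2.79*k^5 + 2.08*k^4 - 0.76*k^3 - 0.04*k^2 + 8.1*k + 4.53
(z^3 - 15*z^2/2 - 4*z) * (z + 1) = z^4 - 13*z^3/2 - 23*z^2/2 - 4*z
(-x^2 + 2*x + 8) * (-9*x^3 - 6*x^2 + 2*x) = 9*x^5 - 12*x^4 - 86*x^3 - 44*x^2 + 16*x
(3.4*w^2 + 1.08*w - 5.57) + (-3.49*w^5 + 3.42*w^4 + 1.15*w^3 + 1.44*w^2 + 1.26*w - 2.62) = -3.49*w^5 + 3.42*w^4 + 1.15*w^3 + 4.84*w^2 + 2.34*w - 8.19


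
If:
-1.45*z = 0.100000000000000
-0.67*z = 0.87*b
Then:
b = 0.05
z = -0.07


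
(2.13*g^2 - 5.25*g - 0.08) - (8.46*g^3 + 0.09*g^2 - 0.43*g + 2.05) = -8.46*g^3 + 2.04*g^2 - 4.82*g - 2.13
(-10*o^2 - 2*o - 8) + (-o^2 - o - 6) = -11*o^2 - 3*o - 14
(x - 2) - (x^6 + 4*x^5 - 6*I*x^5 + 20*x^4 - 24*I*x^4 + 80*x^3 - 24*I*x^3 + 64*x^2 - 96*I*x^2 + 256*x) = -x^6 - 4*x^5 + 6*I*x^5 - 20*x^4 + 24*I*x^4 - 80*x^3 + 24*I*x^3 - 64*x^2 + 96*I*x^2 - 255*x - 2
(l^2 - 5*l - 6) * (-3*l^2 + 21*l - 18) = -3*l^4 + 36*l^3 - 105*l^2 - 36*l + 108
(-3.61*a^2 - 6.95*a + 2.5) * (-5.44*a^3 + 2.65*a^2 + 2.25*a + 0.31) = 19.6384*a^5 + 28.2415*a^4 - 40.14*a^3 - 10.1316*a^2 + 3.4705*a + 0.775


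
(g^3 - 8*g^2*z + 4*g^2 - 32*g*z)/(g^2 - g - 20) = g*(g - 8*z)/(g - 5)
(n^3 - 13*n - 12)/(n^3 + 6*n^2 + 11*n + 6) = (n - 4)/(n + 2)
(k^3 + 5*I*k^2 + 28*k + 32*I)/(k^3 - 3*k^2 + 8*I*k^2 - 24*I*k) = (k^2 - 3*I*k + 4)/(k*(k - 3))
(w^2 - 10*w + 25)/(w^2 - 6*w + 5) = (w - 5)/(w - 1)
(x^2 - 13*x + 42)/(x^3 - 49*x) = (x - 6)/(x*(x + 7))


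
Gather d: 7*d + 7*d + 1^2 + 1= 14*d + 2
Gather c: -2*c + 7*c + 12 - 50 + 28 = 5*c - 10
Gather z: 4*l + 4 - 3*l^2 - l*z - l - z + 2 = -3*l^2 + 3*l + z*(-l - 1) + 6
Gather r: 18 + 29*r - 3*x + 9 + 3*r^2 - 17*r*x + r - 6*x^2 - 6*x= 3*r^2 + r*(30 - 17*x) - 6*x^2 - 9*x + 27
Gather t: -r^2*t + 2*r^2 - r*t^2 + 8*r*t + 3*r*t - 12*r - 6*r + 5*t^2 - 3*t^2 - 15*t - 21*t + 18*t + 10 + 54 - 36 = 2*r^2 - 18*r + t^2*(2 - r) + t*(-r^2 + 11*r - 18) + 28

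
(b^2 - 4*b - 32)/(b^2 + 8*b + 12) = (b^2 - 4*b - 32)/(b^2 + 8*b + 12)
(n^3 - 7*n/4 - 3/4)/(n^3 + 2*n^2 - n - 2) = (n^2 - n - 3/4)/(n^2 + n - 2)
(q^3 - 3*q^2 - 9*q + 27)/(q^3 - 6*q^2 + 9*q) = (q + 3)/q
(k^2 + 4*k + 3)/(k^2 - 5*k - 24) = (k + 1)/(k - 8)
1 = 1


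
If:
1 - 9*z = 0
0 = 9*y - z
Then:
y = 1/81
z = 1/9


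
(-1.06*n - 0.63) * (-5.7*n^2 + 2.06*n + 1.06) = 6.042*n^3 + 1.4074*n^2 - 2.4214*n - 0.6678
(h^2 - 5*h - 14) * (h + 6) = h^3 + h^2 - 44*h - 84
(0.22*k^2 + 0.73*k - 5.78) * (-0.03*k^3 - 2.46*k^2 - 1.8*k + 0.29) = -0.0066*k^5 - 0.5631*k^4 - 2.0184*k^3 + 12.9686*k^2 + 10.6157*k - 1.6762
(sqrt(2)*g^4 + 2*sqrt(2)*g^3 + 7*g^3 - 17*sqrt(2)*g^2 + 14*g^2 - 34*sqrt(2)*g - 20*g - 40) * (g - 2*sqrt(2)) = sqrt(2)*g^5 + 2*sqrt(2)*g^4 + 3*g^4 - 31*sqrt(2)*g^3 + 6*g^3 - 62*sqrt(2)*g^2 + 48*g^2 + 40*sqrt(2)*g + 96*g + 80*sqrt(2)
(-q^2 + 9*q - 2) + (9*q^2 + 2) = 8*q^2 + 9*q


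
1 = 1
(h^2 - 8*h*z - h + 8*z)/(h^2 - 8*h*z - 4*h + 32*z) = (h - 1)/(h - 4)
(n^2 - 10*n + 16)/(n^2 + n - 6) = (n - 8)/(n + 3)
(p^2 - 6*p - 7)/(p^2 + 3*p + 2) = (p - 7)/(p + 2)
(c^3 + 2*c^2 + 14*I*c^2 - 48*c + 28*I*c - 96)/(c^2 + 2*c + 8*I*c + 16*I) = c + 6*I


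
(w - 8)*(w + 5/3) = w^2 - 19*w/3 - 40/3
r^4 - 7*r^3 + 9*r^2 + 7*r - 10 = (r - 5)*(r - 2)*(r - 1)*(r + 1)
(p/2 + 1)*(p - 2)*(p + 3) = p^3/2 + 3*p^2/2 - 2*p - 6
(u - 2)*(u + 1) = u^2 - u - 2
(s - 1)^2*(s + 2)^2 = s^4 + 2*s^3 - 3*s^2 - 4*s + 4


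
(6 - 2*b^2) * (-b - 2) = 2*b^3 + 4*b^2 - 6*b - 12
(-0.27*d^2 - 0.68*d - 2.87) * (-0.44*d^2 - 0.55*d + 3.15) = 0.1188*d^4 + 0.4477*d^3 + 0.7863*d^2 - 0.5635*d - 9.0405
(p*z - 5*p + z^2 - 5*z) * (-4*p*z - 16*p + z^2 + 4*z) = -4*p^2*z^2 + 4*p^2*z + 80*p^2 - 3*p*z^3 + 3*p*z^2 + 60*p*z + z^4 - z^3 - 20*z^2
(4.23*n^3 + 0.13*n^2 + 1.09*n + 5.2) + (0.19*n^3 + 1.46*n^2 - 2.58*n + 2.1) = 4.42*n^3 + 1.59*n^2 - 1.49*n + 7.3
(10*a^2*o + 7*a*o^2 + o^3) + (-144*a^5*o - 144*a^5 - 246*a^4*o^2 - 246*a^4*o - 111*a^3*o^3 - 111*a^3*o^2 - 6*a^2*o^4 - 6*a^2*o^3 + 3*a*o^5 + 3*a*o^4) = -144*a^5*o - 144*a^5 - 246*a^4*o^2 - 246*a^4*o - 111*a^3*o^3 - 111*a^3*o^2 - 6*a^2*o^4 - 6*a^2*o^3 + 10*a^2*o + 3*a*o^5 + 3*a*o^4 + 7*a*o^2 + o^3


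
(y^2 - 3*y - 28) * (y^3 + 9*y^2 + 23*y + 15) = y^5 + 6*y^4 - 32*y^3 - 306*y^2 - 689*y - 420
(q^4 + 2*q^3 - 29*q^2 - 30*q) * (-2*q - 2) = -2*q^5 - 6*q^4 + 54*q^3 + 118*q^2 + 60*q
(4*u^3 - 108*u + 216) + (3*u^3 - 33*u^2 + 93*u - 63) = 7*u^3 - 33*u^2 - 15*u + 153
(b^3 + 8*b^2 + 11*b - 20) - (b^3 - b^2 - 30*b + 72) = 9*b^2 + 41*b - 92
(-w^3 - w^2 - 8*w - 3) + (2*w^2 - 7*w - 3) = -w^3 + w^2 - 15*w - 6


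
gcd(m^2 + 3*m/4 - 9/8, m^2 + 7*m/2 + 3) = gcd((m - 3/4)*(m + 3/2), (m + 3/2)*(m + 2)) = m + 3/2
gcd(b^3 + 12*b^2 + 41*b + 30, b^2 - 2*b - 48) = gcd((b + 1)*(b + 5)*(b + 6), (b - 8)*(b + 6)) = b + 6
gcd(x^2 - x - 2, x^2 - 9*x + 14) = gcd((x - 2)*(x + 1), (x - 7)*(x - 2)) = x - 2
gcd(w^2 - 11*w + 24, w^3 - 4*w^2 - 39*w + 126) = w - 3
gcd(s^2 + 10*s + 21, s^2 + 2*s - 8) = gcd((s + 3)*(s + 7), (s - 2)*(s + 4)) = 1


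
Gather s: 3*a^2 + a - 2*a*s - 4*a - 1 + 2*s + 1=3*a^2 - 3*a + s*(2 - 2*a)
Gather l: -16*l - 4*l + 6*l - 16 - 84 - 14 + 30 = -14*l - 84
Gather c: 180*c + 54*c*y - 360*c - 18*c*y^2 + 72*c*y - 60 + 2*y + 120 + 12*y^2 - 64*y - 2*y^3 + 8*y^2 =c*(-18*y^2 + 126*y - 180) - 2*y^3 + 20*y^2 - 62*y + 60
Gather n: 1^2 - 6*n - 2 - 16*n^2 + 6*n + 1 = -16*n^2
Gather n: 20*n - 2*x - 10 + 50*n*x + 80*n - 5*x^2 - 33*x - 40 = n*(50*x + 100) - 5*x^2 - 35*x - 50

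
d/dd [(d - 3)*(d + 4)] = 2*d + 1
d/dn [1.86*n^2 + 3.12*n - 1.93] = 3.72*n + 3.12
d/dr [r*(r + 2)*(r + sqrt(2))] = r*(r + 2) + r*(r + sqrt(2)) + (r + 2)*(r + sqrt(2))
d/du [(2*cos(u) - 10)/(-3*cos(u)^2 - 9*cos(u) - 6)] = 2*(sin(u)^2 + 10*cos(u) + 16)*sin(u)/(3*(cos(u)^2 + 3*cos(u) + 2)^2)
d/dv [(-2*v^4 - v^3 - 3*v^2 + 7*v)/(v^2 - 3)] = (-4*v^5 - v^4 + 24*v^3 + 2*v^2 + 18*v - 21)/(v^4 - 6*v^2 + 9)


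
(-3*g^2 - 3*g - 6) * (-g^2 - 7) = 3*g^4 + 3*g^3 + 27*g^2 + 21*g + 42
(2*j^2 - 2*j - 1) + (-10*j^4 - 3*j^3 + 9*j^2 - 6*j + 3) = -10*j^4 - 3*j^3 + 11*j^2 - 8*j + 2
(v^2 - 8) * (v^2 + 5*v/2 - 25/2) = v^4 + 5*v^3/2 - 41*v^2/2 - 20*v + 100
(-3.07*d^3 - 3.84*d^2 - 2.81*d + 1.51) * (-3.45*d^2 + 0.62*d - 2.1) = 10.5915*d^5 + 11.3446*d^4 + 13.7607*d^3 + 1.1123*d^2 + 6.8372*d - 3.171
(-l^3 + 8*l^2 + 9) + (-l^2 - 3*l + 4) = -l^3 + 7*l^2 - 3*l + 13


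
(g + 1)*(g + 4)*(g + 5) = g^3 + 10*g^2 + 29*g + 20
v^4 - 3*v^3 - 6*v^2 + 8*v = v*(v - 4)*(v - 1)*(v + 2)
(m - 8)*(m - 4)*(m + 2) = m^3 - 10*m^2 + 8*m + 64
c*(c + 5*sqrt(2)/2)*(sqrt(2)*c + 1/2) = sqrt(2)*c^3 + 11*c^2/2 + 5*sqrt(2)*c/4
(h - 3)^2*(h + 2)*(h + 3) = h^4 - h^3 - 15*h^2 + 9*h + 54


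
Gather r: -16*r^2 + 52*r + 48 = -16*r^2 + 52*r + 48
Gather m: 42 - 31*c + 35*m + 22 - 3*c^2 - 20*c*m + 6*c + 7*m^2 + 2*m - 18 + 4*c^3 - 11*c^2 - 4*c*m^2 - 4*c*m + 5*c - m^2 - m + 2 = 4*c^3 - 14*c^2 - 20*c + m^2*(6 - 4*c) + m*(36 - 24*c) + 48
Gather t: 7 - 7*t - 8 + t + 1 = -6*t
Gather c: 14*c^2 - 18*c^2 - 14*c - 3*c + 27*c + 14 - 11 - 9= -4*c^2 + 10*c - 6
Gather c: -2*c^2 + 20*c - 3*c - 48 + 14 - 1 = -2*c^2 + 17*c - 35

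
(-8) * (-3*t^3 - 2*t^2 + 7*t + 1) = 24*t^3 + 16*t^2 - 56*t - 8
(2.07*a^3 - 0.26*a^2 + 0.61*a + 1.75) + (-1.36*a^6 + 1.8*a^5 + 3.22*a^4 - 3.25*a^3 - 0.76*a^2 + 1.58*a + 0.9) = -1.36*a^6 + 1.8*a^5 + 3.22*a^4 - 1.18*a^3 - 1.02*a^2 + 2.19*a + 2.65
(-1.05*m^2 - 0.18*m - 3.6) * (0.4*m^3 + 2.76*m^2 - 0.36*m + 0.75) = -0.42*m^5 - 2.97*m^4 - 1.5588*m^3 - 10.6587*m^2 + 1.161*m - 2.7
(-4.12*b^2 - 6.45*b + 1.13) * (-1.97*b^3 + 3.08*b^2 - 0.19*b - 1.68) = 8.1164*b^5 + 0.0168999999999997*b^4 - 21.3093*b^3 + 11.6275*b^2 + 10.6213*b - 1.8984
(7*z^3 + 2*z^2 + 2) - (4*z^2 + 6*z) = 7*z^3 - 2*z^2 - 6*z + 2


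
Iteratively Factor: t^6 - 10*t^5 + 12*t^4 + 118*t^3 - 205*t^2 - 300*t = (t + 1)*(t^5 - 11*t^4 + 23*t^3 + 95*t^2 - 300*t) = (t - 5)*(t + 1)*(t^4 - 6*t^3 - 7*t^2 + 60*t) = (t - 5)*(t + 1)*(t + 3)*(t^3 - 9*t^2 + 20*t) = (t - 5)*(t - 4)*(t + 1)*(t + 3)*(t^2 - 5*t) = t*(t - 5)*(t - 4)*(t + 1)*(t + 3)*(t - 5)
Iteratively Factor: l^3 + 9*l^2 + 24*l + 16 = (l + 1)*(l^2 + 8*l + 16) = (l + 1)*(l + 4)*(l + 4)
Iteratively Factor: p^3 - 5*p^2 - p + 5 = (p + 1)*(p^2 - 6*p + 5) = (p - 1)*(p + 1)*(p - 5)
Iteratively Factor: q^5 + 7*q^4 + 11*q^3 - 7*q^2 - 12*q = (q + 3)*(q^4 + 4*q^3 - q^2 - 4*q) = (q - 1)*(q + 3)*(q^3 + 5*q^2 + 4*q) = (q - 1)*(q + 1)*(q + 3)*(q^2 + 4*q) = q*(q - 1)*(q + 1)*(q + 3)*(q + 4)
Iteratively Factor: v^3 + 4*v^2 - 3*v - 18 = (v + 3)*(v^2 + v - 6) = (v + 3)^2*(v - 2)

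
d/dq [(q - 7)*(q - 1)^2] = 3*(q - 5)*(q - 1)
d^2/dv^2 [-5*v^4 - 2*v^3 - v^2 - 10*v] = -60*v^2 - 12*v - 2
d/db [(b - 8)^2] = 2*b - 16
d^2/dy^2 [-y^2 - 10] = -2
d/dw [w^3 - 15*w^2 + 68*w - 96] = 3*w^2 - 30*w + 68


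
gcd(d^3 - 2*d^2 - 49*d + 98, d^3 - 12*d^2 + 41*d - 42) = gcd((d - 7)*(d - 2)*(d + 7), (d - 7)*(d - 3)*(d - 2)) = d^2 - 9*d + 14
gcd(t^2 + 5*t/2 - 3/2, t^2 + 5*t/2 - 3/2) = t^2 + 5*t/2 - 3/2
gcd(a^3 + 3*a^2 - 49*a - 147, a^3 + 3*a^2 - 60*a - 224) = a + 7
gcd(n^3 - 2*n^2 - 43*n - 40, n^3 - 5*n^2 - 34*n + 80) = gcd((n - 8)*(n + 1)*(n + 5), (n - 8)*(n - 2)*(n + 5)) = n^2 - 3*n - 40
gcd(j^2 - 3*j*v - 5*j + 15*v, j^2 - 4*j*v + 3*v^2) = -j + 3*v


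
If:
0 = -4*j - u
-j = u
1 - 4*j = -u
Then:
No Solution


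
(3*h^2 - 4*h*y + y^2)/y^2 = 3*h^2/y^2 - 4*h/y + 1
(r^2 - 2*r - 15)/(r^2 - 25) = (r + 3)/(r + 5)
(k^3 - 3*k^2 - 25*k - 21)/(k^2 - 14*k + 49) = (k^2 + 4*k + 3)/(k - 7)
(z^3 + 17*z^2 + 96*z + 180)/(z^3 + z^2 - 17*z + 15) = (z^2 + 12*z + 36)/(z^2 - 4*z + 3)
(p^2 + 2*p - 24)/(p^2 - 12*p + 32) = (p + 6)/(p - 8)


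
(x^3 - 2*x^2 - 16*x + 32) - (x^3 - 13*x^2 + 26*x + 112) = 11*x^2 - 42*x - 80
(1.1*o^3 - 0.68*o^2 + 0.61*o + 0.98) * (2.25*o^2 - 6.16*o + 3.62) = 2.475*o^5 - 8.306*o^4 + 9.5433*o^3 - 4.0142*o^2 - 3.8286*o + 3.5476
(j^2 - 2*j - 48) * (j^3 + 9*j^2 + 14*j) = j^5 + 7*j^4 - 52*j^3 - 460*j^2 - 672*j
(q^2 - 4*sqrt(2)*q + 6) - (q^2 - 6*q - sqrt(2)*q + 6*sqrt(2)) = -3*sqrt(2)*q + 6*q - 6*sqrt(2) + 6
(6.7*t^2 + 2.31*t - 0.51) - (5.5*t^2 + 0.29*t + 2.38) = 1.2*t^2 + 2.02*t - 2.89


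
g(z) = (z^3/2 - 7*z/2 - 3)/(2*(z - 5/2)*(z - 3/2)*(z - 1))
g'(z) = (3*z^2/2 - 7/2)/(2*(z - 5/2)*(z - 3/2)*(z - 1)) - (z^3/2 - 7*z/2 - 3)/(2*(z - 5/2)*(z - 3/2)*(z - 1)^2) - (z^3/2 - 7*z/2 - 3)/(2*(z - 5/2)*(z - 3/2)^2*(z - 1)) - (z^3/2 - 7*z/2 - 3)/(2*(z - 5/2)^2*(z - 3/2)*(z - 1))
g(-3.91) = 0.06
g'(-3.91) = -0.03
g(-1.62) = -0.01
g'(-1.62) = -0.01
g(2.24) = 10.94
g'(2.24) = 10.03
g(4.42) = 0.64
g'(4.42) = -0.07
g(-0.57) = 0.06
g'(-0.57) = 0.23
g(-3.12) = 0.03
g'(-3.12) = -0.03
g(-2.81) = 0.02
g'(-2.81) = -0.03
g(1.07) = -71.24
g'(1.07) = 781.48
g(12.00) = 0.37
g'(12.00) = -0.01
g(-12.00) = 0.16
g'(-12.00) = -0.00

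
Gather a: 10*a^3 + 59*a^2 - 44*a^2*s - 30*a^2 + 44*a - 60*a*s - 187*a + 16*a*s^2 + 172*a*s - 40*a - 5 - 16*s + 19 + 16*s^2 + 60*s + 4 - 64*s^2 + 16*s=10*a^3 + a^2*(29 - 44*s) + a*(16*s^2 + 112*s - 183) - 48*s^2 + 60*s + 18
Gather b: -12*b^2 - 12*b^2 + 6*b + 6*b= -24*b^2 + 12*b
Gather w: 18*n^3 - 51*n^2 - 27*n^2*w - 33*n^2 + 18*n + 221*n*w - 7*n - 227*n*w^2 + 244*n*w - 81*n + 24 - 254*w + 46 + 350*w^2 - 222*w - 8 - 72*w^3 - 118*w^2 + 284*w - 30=18*n^3 - 84*n^2 - 70*n - 72*w^3 + w^2*(232 - 227*n) + w*(-27*n^2 + 465*n - 192) + 32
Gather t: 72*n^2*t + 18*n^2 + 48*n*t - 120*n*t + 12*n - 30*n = 18*n^2 - 18*n + t*(72*n^2 - 72*n)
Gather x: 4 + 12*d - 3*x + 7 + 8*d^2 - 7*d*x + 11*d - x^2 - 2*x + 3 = 8*d^2 + 23*d - x^2 + x*(-7*d - 5) + 14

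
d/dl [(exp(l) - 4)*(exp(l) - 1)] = (2*exp(l) - 5)*exp(l)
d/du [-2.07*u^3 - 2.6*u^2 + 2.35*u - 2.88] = -6.21*u^2 - 5.2*u + 2.35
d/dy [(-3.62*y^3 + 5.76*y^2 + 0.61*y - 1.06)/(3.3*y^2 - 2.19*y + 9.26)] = (-11.946*y^4 + 15.8556*y^3 - 115.191*y^2 + 113.6712*y + 3.3272)/(10.89*y^4 - 14.454*y^3 + 65.9121*y^2 - 40.5588*y + 85.7476)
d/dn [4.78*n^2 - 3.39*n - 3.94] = 9.56*n - 3.39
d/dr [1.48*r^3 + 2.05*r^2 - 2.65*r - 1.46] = 4.44*r^2 + 4.1*r - 2.65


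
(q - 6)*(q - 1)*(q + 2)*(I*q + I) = I*q^4 - 4*I*q^3 - 13*I*q^2 + 4*I*q + 12*I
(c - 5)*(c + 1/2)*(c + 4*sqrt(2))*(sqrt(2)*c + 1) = sqrt(2)*c^4 - 9*sqrt(2)*c^3/2 + 9*c^3 - 81*c^2/2 + 3*sqrt(2)*c^2/2 - 18*sqrt(2)*c - 45*c/2 - 10*sqrt(2)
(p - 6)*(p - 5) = p^2 - 11*p + 30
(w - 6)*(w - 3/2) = w^2 - 15*w/2 + 9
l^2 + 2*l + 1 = (l + 1)^2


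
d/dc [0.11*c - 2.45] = 0.110000000000000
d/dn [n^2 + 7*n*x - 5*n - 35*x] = 2*n + 7*x - 5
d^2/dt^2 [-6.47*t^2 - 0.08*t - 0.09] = -12.9400000000000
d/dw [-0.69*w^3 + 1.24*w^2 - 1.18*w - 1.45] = -2.07*w^2 + 2.48*w - 1.18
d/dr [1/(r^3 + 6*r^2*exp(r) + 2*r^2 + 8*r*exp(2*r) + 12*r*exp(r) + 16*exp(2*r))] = (-6*r^2*exp(r) - 3*r^2 - 16*r*exp(2*r) - 24*r*exp(r) - 4*r - 40*exp(2*r) - 12*exp(r))/(r^3 + 6*r^2*exp(r) + 2*r^2 + 8*r*exp(2*r) + 12*r*exp(r) + 16*exp(2*r))^2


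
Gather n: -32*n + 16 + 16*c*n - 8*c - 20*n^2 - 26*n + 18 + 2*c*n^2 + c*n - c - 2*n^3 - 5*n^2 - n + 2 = -9*c - 2*n^3 + n^2*(2*c - 25) + n*(17*c - 59) + 36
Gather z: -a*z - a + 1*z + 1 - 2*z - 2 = -a + z*(-a - 1) - 1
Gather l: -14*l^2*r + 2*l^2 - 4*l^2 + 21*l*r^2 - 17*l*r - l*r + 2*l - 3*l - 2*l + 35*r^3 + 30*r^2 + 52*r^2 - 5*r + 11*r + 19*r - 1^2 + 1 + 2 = l^2*(-14*r - 2) + l*(21*r^2 - 18*r - 3) + 35*r^3 + 82*r^2 + 25*r + 2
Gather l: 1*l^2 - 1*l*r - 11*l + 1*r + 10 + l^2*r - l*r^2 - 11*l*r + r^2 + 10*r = l^2*(r + 1) + l*(-r^2 - 12*r - 11) + r^2 + 11*r + 10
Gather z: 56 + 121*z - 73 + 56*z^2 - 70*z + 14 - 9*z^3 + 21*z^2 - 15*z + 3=-9*z^3 + 77*z^2 + 36*z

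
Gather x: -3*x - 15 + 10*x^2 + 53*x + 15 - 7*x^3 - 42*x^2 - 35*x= -7*x^3 - 32*x^2 + 15*x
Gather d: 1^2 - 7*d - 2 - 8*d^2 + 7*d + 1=-8*d^2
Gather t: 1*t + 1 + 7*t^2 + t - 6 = 7*t^2 + 2*t - 5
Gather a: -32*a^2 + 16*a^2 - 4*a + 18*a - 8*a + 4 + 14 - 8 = -16*a^2 + 6*a + 10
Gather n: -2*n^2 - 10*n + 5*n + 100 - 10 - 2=-2*n^2 - 5*n + 88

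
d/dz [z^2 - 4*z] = 2*z - 4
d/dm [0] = 0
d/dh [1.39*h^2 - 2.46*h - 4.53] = 2.78*h - 2.46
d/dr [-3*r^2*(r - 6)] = 9*r*(4 - r)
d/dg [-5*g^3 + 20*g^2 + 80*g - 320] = -15*g^2 + 40*g + 80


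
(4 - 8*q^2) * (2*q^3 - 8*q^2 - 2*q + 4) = -16*q^5 + 64*q^4 + 24*q^3 - 64*q^2 - 8*q + 16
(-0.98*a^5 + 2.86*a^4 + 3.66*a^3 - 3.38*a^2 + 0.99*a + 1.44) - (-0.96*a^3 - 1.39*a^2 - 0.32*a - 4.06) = -0.98*a^5 + 2.86*a^4 + 4.62*a^3 - 1.99*a^2 + 1.31*a + 5.5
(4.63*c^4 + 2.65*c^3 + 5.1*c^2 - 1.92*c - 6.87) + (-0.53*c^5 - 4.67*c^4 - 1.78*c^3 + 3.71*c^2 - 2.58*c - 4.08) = -0.53*c^5 - 0.04*c^4 + 0.87*c^3 + 8.81*c^2 - 4.5*c - 10.95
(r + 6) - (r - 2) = 8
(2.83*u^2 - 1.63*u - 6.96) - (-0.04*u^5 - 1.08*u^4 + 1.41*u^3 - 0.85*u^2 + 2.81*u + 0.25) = 0.04*u^5 + 1.08*u^4 - 1.41*u^3 + 3.68*u^2 - 4.44*u - 7.21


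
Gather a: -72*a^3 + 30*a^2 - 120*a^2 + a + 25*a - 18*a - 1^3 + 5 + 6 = -72*a^3 - 90*a^2 + 8*a + 10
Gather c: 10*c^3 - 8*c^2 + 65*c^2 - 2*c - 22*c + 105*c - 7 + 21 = 10*c^3 + 57*c^2 + 81*c + 14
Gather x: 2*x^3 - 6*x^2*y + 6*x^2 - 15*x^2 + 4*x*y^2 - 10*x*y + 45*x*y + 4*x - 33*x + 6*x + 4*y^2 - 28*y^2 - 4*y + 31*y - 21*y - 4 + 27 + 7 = 2*x^3 + x^2*(-6*y - 9) + x*(4*y^2 + 35*y - 23) - 24*y^2 + 6*y + 30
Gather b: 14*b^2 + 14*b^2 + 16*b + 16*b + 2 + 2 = 28*b^2 + 32*b + 4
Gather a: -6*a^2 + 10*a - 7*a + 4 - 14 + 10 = -6*a^2 + 3*a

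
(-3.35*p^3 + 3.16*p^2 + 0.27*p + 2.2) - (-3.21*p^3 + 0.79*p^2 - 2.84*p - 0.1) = -0.14*p^3 + 2.37*p^2 + 3.11*p + 2.3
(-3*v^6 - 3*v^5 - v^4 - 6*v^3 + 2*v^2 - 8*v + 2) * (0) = 0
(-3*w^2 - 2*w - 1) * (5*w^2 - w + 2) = -15*w^4 - 7*w^3 - 9*w^2 - 3*w - 2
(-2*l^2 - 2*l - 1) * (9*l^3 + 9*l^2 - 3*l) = -18*l^5 - 36*l^4 - 21*l^3 - 3*l^2 + 3*l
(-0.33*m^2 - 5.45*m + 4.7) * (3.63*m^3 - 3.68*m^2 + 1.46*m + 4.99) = -1.1979*m^5 - 18.5691*m^4 + 36.6352*m^3 - 26.8997*m^2 - 20.3335*m + 23.453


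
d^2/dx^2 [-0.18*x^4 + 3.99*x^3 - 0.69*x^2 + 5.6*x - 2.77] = -2.16*x^2 + 23.94*x - 1.38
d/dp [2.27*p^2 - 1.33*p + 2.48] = 4.54*p - 1.33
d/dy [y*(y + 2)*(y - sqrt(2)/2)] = 3*y^2 - sqrt(2)*y + 4*y - sqrt(2)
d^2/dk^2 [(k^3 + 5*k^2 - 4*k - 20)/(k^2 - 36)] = 64*(k^3 + 15*k^2 + 108*k + 180)/(k^6 - 108*k^4 + 3888*k^2 - 46656)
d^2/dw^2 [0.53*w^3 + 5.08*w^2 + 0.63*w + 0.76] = 3.18*w + 10.16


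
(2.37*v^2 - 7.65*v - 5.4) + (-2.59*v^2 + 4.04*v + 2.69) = -0.22*v^2 - 3.61*v - 2.71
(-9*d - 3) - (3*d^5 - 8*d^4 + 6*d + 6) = -3*d^5 + 8*d^4 - 15*d - 9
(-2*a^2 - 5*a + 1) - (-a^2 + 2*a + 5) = -a^2 - 7*a - 4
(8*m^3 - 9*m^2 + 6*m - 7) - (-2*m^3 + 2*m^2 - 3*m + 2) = 10*m^3 - 11*m^2 + 9*m - 9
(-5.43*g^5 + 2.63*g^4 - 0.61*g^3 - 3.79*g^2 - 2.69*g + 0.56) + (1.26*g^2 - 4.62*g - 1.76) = -5.43*g^5 + 2.63*g^4 - 0.61*g^3 - 2.53*g^2 - 7.31*g - 1.2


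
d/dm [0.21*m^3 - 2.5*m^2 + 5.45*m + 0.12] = 0.63*m^2 - 5.0*m + 5.45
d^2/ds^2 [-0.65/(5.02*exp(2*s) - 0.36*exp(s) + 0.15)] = (-0.65*(10.04*exp(s) - 0.36)*(20.08*exp(s) - 0.72)*exp(s) + (13.052*exp(s) - 0.234)*(5.02*exp(2*s) - 0.36*exp(s) + 0.15))*exp(s)/(5.02*exp(2*s) - 0.36*exp(s) + 0.15)^3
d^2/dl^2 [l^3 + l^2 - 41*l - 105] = 6*l + 2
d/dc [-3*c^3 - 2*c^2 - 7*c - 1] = -9*c^2 - 4*c - 7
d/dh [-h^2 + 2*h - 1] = 2 - 2*h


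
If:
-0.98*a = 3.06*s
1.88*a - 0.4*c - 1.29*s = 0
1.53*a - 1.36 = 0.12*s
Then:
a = 0.87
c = 4.97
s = -0.28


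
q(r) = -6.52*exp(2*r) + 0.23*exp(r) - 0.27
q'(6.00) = -2122229.69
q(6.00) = -1061068.72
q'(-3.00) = -0.02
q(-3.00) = -0.27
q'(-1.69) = -0.40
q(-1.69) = -0.45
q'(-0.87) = -2.19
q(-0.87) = -1.32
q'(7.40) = -34900467.24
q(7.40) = -17450045.75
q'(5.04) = -311111.72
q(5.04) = -155538.37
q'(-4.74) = 0.00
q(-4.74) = -0.27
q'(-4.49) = 0.00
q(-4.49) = -0.27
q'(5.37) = -601955.90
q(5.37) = -300953.51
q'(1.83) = -505.32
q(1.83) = -252.21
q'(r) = -13.04*exp(2*r) + 0.23*exp(r)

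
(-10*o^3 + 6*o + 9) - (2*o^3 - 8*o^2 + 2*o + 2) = -12*o^3 + 8*o^2 + 4*o + 7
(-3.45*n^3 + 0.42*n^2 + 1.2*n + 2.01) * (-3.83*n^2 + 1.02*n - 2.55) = 13.2135*n^5 - 5.1276*n^4 + 4.6299*n^3 - 7.5453*n^2 - 1.0098*n - 5.1255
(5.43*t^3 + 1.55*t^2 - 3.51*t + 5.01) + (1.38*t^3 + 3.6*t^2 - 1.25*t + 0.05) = 6.81*t^3 + 5.15*t^2 - 4.76*t + 5.06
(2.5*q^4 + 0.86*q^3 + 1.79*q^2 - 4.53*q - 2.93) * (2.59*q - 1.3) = 6.475*q^5 - 1.0226*q^4 + 3.5181*q^3 - 14.0597*q^2 - 1.6997*q + 3.809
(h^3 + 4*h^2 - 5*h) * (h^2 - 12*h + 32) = h^5 - 8*h^4 - 21*h^3 + 188*h^2 - 160*h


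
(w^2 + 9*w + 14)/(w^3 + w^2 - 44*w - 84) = (w + 7)/(w^2 - w - 42)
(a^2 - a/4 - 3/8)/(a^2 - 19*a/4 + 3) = (a + 1/2)/(a - 4)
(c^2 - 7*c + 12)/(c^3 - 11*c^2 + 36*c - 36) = (c - 4)/(c^2 - 8*c + 12)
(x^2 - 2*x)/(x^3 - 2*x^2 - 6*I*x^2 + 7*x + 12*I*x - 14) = x/(x^2 - 6*I*x + 7)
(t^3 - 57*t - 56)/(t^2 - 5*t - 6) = (t^2 - t - 56)/(t - 6)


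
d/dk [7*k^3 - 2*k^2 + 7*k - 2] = 21*k^2 - 4*k + 7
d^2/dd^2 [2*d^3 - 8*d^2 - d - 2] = 12*d - 16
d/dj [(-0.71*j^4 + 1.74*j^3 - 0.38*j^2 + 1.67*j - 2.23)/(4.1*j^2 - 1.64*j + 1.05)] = (-5.822*j^5 + 10.6272*j^4 - 8.6892*j^3 - 0.742800000000001*j^2 + 17.488*j - 1.9037)/(16.81*j^4 - 13.448*j^3 + 11.2996*j^2 - 3.444*j + 1.1025)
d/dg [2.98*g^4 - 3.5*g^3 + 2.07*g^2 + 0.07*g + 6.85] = 11.92*g^3 - 10.5*g^2 + 4.14*g + 0.07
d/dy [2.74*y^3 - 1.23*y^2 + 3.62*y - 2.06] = 8.22*y^2 - 2.46*y + 3.62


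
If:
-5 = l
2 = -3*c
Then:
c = -2/3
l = -5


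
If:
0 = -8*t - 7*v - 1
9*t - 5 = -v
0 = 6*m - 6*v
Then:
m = -49/55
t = 36/55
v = -49/55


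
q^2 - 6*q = q*(q - 6)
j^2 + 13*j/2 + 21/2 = (j + 3)*(j + 7/2)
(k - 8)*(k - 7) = k^2 - 15*k + 56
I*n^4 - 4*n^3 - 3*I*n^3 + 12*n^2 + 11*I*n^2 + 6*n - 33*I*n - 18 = (n - 3)*(n - I)*(n + 6*I)*(I*n + 1)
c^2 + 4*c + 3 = (c + 1)*(c + 3)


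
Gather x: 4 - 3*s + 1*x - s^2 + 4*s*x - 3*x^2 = -s^2 - 3*s - 3*x^2 + x*(4*s + 1) + 4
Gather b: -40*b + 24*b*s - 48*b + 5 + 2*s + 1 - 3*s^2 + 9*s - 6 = b*(24*s - 88) - 3*s^2 + 11*s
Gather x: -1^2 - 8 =-9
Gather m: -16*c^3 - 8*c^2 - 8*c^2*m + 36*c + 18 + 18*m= -16*c^3 - 8*c^2 + 36*c + m*(18 - 8*c^2) + 18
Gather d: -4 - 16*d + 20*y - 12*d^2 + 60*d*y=-12*d^2 + d*(60*y - 16) + 20*y - 4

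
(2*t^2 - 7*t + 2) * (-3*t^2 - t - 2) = -6*t^4 + 19*t^3 - 3*t^2 + 12*t - 4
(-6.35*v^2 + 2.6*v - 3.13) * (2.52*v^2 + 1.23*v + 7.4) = -16.002*v^4 - 1.2585*v^3 - 51.6796*v^2 + 15.3901*v - 23.162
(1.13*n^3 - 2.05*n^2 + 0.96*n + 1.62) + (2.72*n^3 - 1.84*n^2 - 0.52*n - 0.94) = 3.85*n^3 - 3.89*n^2 + 0.44*n + 0.68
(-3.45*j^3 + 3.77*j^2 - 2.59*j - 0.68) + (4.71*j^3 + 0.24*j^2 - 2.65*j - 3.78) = 1.26*j^3 + 4.01*j^2 - 5.24*j - 4.46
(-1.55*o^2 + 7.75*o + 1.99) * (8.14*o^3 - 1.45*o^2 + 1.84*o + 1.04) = -12.617*o^5 + 65.3325*o^4 + 2.1091*o^3 + 9.7625*o^2 + 11.7216*o + 2.0696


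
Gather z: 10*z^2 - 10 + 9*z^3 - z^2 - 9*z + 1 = 9*z^3 + 9*z^2 - 9*z - 9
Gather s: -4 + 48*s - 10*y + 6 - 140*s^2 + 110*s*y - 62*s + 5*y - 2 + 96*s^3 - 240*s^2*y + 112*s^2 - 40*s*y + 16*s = 96*s^3 + s^2*(-240*y - 28) + s*(70*y + 2) - 5*y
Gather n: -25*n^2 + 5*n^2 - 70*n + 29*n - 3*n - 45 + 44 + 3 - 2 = -20*n^2 - 44*n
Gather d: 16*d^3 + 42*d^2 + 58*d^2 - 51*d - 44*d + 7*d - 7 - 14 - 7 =16*d^3 + 100*d^2 - 88*d - 28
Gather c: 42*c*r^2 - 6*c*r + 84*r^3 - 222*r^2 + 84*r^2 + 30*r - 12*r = c*(42*r^2 - 6*r) + 84*r^3 - 138*r^2 + 18*r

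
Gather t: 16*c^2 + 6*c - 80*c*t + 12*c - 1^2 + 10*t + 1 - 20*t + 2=16*c^2 + 18*c + t*(-80*c - 10) + 2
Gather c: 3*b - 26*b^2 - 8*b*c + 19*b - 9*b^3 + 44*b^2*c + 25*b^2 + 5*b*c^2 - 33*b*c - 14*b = -9*b^3 - b^2 + 5*b*c^2 + 8*b + c*(44*b^2 - 41*b)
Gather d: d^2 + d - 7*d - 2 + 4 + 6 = d^2 - 6*d + 8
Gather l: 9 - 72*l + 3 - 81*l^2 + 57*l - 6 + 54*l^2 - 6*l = -27*l^2 - 21*l + 6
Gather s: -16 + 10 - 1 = -7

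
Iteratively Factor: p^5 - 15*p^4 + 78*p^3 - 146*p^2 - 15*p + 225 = (p - 3)*(p^4 - 12*p^3 + 42*p^2 - 20*p - 75) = (p - 3)^2*(p^3 - 9*p^2 + 15*p + 25) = (p - 3)^2*(p + 1)*(p^2 - 10*p + 25) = (p - 5)*(p - 3)^2*(p + 1)*(p - 5)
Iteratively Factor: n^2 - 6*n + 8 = (n - 2)*(n - 4)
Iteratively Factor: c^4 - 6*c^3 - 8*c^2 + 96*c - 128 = (c - 4)*(c^3 - 2*c^2 - 16*c + 32) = (c - 4)^2*(c^2 + 2*c - 8) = (c - 4)^2*(c - 2)*(c + 4)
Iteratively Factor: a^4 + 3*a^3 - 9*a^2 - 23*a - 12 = (a - 3)*(a^3 + 6*a^2 + 9*a + 4) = (a - 3)*(a + 1)*(a^2 + 5*a + 4) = (a - 3)*(a + 1)*(a + 4)*(a + 1)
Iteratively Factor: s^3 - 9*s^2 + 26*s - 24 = (s - 2)*(s^2 - 7*s + 12) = (s - 4)*(s - 2)*(s - 3)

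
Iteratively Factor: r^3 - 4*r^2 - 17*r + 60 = (r + 4)*(r^2 - 8*r + 15) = (r - 3)*(r + 4)*(r - 5)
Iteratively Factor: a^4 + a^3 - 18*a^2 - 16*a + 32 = (a - 1)*(a^3 + 2*a^2 - 16*a - 32) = (a - 1)*(a + 2)*(a^2 - 16) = (a - 1)*(a + 2)*(a + 4)*(a - 4)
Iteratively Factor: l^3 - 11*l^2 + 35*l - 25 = (l - 1)*(l^2 - 10*l + 25) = (l - 5)*(l - 1)*(l - 5)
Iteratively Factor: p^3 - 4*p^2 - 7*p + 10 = (p - 1)*(p^2 - 3*p - 10) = (p - 5)*(p - 1)*(p + 2)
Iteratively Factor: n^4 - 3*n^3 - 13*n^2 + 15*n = (n)*(n^3 - 3*n^2 - 13*n + 15) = n*(n - 5)*(n^2 + 2*n - 3) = n*(n - 5)*(n + 3)*(n - 1)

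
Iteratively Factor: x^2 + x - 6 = (x - 2)*(x + 3)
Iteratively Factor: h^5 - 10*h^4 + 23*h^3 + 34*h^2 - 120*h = (h + 2)*(h^4 - 12*h^3 + 47*h^2 - 60*h) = (h - 4)*(h + 2)*(h^3 - 8*h^2 + 15*h) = h*(h - 4)*(h + 2)*(h^2 - 8*h + 15) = h*(h - 4)*(h - 3)*(h + 2)*(h - 5)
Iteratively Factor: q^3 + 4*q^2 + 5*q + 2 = (q + 1)*(q^2 + 3*q + 2) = (q + 1)^2*(q + 2)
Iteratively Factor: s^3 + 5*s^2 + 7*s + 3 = (s + 1)*(s^2 + 4*s + 3) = (s + 1)^2*(s + 3)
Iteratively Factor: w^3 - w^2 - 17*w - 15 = (w - 5)*(w^2 + 4*w + 3) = (w - 5)*(w + 1)*(w + 3)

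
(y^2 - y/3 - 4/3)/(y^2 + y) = (y - 4/3)/y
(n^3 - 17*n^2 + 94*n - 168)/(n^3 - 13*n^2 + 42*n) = (n - 4)/n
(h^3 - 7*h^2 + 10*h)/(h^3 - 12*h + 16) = h*(h - 5)/(h^2 + 2*h - 8)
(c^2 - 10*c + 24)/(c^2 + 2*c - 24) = (c - 6)/(c + 6)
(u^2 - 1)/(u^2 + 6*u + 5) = (u - 1)/(u + 5)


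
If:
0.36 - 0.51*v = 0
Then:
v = 0.71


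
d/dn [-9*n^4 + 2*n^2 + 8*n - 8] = -36*n^3 + 4*n + 8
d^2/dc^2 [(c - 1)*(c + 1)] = 2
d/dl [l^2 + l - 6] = 2*l + 1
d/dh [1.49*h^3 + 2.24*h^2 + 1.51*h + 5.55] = 4.47*h^2 + 4.48*h + 1.51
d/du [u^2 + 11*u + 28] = 2*u + 11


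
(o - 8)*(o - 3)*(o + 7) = o^3 - 4*o^2 - 53*o + 168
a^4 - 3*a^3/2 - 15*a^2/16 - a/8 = a*(a - 2)*(a + 1/4)^2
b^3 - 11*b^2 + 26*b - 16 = (b - 8)*(b - 2)*(b - 1)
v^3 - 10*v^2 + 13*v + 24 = (v - 8)*(v - 3)*(v + 1)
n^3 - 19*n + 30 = (n - 3)*(n - 2)*(n + 5)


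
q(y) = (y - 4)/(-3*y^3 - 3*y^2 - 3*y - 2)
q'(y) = (y - 4)*(9*y^2 + 6*y + 3)/(-3*y^3 - 3*y^2 - 3*y - 2)^2 + 1/(-3*y^3 - 3*y^2 - 3*y - 2) = (6*y^3 - 33*y^2 - 24*y - 14)/(9*y^6 + 18*y^5 + 27*y^4 + 30*y^3 + 21*y^2 + 12*y + 4)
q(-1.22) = -1.98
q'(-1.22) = -6.41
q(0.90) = 0.33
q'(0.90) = -0.67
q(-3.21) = -0.09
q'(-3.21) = -0.08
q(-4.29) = -0.04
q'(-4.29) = -0.03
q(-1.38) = -1.25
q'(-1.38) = -3.20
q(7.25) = -0.00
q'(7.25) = 0.00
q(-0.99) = -5.31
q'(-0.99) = -32.11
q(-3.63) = -0.07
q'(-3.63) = -0.05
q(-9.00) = -0.00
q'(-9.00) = 0.00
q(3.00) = 0.01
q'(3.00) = -0.02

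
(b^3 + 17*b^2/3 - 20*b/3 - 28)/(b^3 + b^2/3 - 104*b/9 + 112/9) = 3*(b^2 + 8*b + 12)/(3*b^2 + 8*b - 16)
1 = 1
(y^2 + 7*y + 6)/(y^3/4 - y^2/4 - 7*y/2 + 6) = 4*(y^2 + 7*y + 6)/(y^3 - y^2 - 14*y + 24)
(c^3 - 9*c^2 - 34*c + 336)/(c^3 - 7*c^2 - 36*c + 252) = (c - 8)/(c - 6)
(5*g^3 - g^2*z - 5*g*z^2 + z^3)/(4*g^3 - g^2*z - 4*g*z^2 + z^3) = (-5*g + z)/(-4*g + z)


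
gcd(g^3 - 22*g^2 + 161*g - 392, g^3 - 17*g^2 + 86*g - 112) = g^2 - 15*g + 56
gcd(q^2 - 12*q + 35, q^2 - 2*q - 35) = q - 7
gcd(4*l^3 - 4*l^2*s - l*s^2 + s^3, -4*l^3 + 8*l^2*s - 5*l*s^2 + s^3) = 2*l^2 - 3*l*s + s^2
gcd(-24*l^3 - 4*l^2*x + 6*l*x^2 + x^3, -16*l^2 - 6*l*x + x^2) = 2*l + x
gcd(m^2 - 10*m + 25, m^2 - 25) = m - 5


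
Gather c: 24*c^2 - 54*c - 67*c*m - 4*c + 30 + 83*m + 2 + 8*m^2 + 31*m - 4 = 24*c^2 + c*(-67*m - 58) + 8*m^2 + 114*m + 28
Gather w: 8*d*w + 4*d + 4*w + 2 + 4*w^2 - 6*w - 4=4*d + 4*w^2 + w*(8*d - 2) - 2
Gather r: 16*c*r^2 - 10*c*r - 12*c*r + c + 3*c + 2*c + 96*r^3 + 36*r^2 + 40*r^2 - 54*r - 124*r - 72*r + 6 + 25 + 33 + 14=6*c + 96*r^3 + r^2*(16*c + 76) + r*(-22*c - 250) + 78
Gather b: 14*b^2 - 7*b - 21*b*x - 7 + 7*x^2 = 14*b^2 + b*(-21*x - 7) + 7*x^2 - 7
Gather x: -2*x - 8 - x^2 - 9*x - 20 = -x^2 - 11*x - 28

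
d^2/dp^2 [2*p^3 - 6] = 12*p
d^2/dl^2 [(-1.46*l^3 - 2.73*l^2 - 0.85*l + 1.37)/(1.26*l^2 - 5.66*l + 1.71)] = (-3.5527136788005e-15*l^5 + 7.105427357601e-15*l^4 - 128.889976*l^3 + 133.126956*l^2 - 73.248408*l + 49.454734)/(2.000376*l^6 - 26.957448*l^5 + 129.238956*l^4 - 254.491712*l^3 + 175.395726*l^2 - 49.651218*l + 5.000211)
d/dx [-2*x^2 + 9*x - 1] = 9 - 4*x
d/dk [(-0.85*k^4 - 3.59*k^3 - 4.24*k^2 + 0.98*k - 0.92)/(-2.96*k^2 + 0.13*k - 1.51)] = (5.032*k^5 + 10.2949*k^4 + 4.2006*k^3 + 18.6123*k^2 + 7.3584*k - 1.3602)/(8.7616*k^4 - 0.7696*k^3 + 8.9561*k^2 - 0.3926*k + 2.2801)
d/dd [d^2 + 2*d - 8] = 2*d + 2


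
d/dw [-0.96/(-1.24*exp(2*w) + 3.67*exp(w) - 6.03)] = (3.5232 - 2.3808*exp(w))*exp(w)/(1.24*exp(2*w) - 3.67*exp(w) + 6.03)^2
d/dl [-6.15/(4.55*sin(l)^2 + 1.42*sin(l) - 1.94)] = (55.965*sin(l) + 8.733)*cos(l)/(4.55*sin(l)^2 + 1.42*sin(l) - 1.94)^2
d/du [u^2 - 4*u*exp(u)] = -4*u*exp(u) + 2*u - 4*exp(u)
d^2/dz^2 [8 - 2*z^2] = -4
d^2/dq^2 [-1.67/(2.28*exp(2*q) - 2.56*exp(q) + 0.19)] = (-1.67*(4.56*exp(q) - 2.56)*(9.12*exp(q) - 5.12)*exp(q) + (15.2304*exp(q) - 4.2752)*(2.28*exp(2*q) - 2.56*exp(q) + 0.19))*exp(q)/(2.28*exp(2*q) - 2.56*exp(q) + 0.19)^3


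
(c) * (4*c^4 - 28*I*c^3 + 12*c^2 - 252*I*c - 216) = 4*c^5 - 28*I*c^4 + 12*c^3 - 252*I*c^2 - 216*c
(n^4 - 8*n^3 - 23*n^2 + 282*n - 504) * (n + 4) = n^5 - 4*n^4 - 55*n^3 + 190*n^2 + 624*n - 2016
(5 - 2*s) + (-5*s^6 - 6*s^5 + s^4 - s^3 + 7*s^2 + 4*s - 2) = -5*s^6 - 6*s^5 + s^4 - s^3 + 7*s^2 + 2*s + 3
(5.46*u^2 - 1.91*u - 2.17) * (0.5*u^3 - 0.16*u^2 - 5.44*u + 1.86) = 2.73*u^5 - 1.8286*u^4 - 30.4818*u^3 + 20.8932*u^2 + 8.2522*u - 4.0362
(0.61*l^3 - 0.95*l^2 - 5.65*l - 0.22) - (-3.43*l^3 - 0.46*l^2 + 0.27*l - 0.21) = 4.04*l^3 - 0.49*l^2 - 5.92*l - 0.01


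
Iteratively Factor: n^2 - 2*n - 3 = (n + 1)*(n - 3)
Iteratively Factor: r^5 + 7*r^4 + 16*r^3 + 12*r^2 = (r)*(r^4 + 7*r^3 + 16*r^2 + 12*r) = r*(r + 3)*(r^3 + 4*r^2 + 4*r) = r*(r + 2)*(r + 3)*(r^2 + 2*r) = r^2*(r + 2)*(r + 3)*(r + 2)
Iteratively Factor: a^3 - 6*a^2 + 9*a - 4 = (a - 1)*(a^2 - 5*a + 4) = (a - 4)*(a - 1)*(a - 1)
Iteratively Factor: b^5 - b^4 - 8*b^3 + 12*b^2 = (b)*(b^4 - b^3 - 8*b^2 + 12*b) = b*(b - 2)*(b^3 + b^2 - 6*b) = b*(b - 2)^2*(b^2 + 3*b) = b^2*(b - 2)^2*(b + 3)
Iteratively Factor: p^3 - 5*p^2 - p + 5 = (p - 1)*(p^2 - 4*p - 5) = (p - 5)*(p - 1)*(p + 1)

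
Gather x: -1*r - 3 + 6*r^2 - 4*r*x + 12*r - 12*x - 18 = 6*r^2 + 11*r + x*(-4*r - 12) - 21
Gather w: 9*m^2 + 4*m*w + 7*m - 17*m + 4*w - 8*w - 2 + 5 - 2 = 9*m^2 - 10*m + w*(4*m - 4) + 1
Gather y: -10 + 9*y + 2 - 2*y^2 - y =-2*y^2 + 8*y - 8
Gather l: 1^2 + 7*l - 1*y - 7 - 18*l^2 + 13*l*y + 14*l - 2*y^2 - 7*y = -18*l^2 + l*(13*y + 21) - 2*y^2 - 8*y - 6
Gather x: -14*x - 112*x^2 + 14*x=-112*x^2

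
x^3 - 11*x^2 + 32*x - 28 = (x - 7)*(x - 2)^2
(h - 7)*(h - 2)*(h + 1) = h^3 - 8*h^2 + 5*h + 14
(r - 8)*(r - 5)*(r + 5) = r^3 - 8*r^2 - 25*r + 200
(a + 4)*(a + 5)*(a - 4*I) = a^3 + 9*a^2 - 4*I*a^2 + 20*a - 36*I*a - 80*I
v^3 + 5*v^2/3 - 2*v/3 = v*(v - 1/3)*(v + 2)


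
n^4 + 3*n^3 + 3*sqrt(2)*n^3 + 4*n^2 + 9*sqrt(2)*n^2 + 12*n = n*(n + 3)*(n + sqrt(2))*(n + 2*sqrt(2))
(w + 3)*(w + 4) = w^2 + 7*w + 12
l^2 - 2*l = l*(l - 2)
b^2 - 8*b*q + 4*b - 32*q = (b + 4)*(b - 8*q)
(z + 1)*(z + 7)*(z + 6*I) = z^3 + 8*z^2 + 6*I*z^2 + 7*z + 48*I*z + 42*I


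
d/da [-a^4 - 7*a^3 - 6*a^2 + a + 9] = -4*a^3 - 21*a^2 - 12*a + 1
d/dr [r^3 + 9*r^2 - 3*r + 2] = 3*r^2 + 18*r - 3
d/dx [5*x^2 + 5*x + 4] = 10*x + 5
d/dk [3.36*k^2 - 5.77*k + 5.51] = 6.72*k - 5.77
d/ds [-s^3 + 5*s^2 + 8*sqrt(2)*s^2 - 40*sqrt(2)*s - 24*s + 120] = -3*s^2 + 10*s + 16*sqrt(2)*s - 40*sqrt(2) - 24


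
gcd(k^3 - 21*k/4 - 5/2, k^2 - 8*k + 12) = 1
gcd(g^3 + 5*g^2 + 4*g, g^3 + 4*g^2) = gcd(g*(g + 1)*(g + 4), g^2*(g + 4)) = g^2 + 4*g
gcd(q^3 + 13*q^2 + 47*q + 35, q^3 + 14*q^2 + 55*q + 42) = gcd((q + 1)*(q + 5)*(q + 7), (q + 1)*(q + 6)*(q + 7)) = q^2 + 8*q + 7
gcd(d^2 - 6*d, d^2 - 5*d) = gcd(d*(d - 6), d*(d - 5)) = d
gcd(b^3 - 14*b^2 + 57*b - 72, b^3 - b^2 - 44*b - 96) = b - 8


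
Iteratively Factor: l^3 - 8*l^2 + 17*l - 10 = (l - 2)*(l^2 - 6*l + 5) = (l - 5)*(l - 2)*(l - 1)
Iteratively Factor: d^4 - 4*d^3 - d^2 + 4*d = (d - 4)*(d^3 - d) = d*(d - 4)*(d^2 - 1) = d*(d - 4)*(d + 1)*(d - 1)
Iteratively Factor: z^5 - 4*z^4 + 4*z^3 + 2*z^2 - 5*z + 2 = (z - 1)*(z^4 - 3*z^3 + z^2 + 3*z - 2) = (z - 1)^2*(z^3 - 2*z^2 - z + 2) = (z - 1)^2*(z + 1)*(z^2 - 3*z + 2) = (z - 2)*(z - 1)^2*(z + 1)*(z - 1)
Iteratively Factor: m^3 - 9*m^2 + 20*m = (m - 5)*(m^2 - 4*m) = (m - 5)*(m - 4)*(m)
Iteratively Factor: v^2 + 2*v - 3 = (v + 3)*(v - 1)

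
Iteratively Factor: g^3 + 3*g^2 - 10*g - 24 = (g + 4)*(g^2 - g - 6) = (g - 3)*(g + 4)*(g + 2)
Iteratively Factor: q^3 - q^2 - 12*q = (q)*(q^2 - q - 12) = q*(q - 4)*(q + 3)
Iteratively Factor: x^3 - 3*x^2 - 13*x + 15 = (x + 3)*(x^2 - 6*x + 5) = (x - 5)*(x + 3)*(x - 1)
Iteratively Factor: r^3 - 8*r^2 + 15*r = (r)*(r^2 - 8*r + 15) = r*(r - 3)*(r - 5)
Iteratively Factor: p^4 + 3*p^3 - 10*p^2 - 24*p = (p - 3)*(p^3 + 6*p^2 + 8*p) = (p - 3)*(p + 2)*(p^2 + 4*p) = (p - 3)*(p + 2)*(p + 4)*(p)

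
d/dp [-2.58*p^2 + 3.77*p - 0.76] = 3.77 - 5.16*p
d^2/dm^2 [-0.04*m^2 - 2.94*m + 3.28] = -0.0800000000000000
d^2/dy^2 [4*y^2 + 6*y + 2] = 8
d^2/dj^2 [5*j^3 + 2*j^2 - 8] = 30*j + 4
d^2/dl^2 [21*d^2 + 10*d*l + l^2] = 2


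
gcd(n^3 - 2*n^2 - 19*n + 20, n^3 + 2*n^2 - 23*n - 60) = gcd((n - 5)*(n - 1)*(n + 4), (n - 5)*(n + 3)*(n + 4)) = n^2 - n - 20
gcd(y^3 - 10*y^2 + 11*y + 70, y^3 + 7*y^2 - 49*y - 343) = y - 7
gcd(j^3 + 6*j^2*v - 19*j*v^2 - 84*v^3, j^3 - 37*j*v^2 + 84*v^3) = -j^2 - 3*j*v + 28*v^2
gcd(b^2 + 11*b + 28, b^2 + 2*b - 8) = b + 4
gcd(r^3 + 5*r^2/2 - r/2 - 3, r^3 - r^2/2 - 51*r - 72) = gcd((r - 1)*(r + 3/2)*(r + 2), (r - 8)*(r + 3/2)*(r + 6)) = r + 3/2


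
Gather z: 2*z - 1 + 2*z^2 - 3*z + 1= 2*z^2 - z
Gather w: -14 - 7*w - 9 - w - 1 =-8*w - 24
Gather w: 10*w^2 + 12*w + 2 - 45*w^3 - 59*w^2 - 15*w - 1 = -45*w^3 - 49*w^2 - 3*w + 1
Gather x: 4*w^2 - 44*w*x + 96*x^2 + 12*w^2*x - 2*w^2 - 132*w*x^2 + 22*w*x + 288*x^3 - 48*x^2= 2*w^2 + 288*x^3 + x^2*(48 - 132*w) + x*(12*w^2 - 22*w)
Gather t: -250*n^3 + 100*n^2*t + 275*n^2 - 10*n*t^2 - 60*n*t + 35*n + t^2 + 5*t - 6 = -250*n^3 + 275*n^2 + 35*n + t^2*(1 - 10*n) + t*(100*n^2 - 60*n + 5) - 6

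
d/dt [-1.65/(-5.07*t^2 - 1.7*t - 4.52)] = (-16.731*t - 2.805)/(5.07*t^2 + 1.7*t + 4.52)^2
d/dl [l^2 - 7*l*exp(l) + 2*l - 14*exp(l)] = -7*l*exp(l) + 2*l - 21*exp(l) + 2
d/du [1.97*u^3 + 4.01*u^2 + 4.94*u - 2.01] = 5.91*u^2 + 8.02*u + 4.94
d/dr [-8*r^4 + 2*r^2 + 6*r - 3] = -32*r^3 + 4*r + 6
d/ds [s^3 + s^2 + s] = 3*s^2 + 2*s + 1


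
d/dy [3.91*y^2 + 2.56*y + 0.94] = 7.82*y + 2.56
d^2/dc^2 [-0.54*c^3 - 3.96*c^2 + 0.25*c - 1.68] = -3.24*c - 7.92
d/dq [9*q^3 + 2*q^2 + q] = 27*q^2 + 4*q + 1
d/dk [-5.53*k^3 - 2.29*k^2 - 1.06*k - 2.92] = -16.59*k^2 - 4.58*k - 1.06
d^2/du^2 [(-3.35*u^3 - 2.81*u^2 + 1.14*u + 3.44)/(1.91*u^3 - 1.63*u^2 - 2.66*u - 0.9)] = (-2.8421709430404e-14*u^7 - 41.361432*u^6 - 77.167056*u^5 - 25.46412*u^4 - 234.550416*u^3 - 49.8950280000001*u^2 + 98.655792*u + 28.576648)/(6.967871*u^9 - 17.839209*u^8 - 13.887801*u^7 + 35.507651*u^6 + 36.152946*u^5 - 14.338074*u^4 - 37.593116*u^3 - 23.06502*u^2 - 6.4638*u - 0.729)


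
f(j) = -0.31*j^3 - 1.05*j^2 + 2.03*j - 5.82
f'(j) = -0.93*j^2 - 2.1*j + 2.03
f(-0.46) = -6.95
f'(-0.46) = 2.80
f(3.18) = -19.95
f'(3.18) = -14.05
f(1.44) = -6.00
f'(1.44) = -2.92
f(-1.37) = -9.77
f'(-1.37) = 3.16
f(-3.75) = -11.85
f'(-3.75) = -3.17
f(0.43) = -5.17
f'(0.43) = 0.96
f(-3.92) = -11.24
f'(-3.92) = -4.03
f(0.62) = -5.04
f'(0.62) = 0.37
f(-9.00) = 116.85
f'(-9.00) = -54.40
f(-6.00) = 11.16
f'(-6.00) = -18.85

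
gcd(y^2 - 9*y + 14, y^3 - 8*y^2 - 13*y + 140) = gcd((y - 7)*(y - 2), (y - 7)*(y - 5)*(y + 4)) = y - 7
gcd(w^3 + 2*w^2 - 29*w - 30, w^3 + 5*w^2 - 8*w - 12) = w^2 + 7*w + 6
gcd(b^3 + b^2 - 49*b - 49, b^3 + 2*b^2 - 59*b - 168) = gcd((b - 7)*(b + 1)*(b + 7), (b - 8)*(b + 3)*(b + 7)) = b + 7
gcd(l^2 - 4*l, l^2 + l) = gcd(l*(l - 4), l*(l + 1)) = l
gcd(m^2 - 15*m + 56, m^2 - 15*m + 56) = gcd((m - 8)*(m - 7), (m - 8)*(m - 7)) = m^2 - 15*m + 56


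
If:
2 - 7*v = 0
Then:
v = 2/7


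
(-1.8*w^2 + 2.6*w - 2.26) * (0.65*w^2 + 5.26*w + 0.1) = -1.17*w^4 - 7.778*w^3 + 12.027*w^2 - 11.6276*w - 0.226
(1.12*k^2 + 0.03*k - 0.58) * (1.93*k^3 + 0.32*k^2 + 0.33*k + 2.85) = 2.1616*k^5 + 0.4163*k^4 - 0.7402*k^3 + 3.0163*k^2 - 0.1059*k - 1.653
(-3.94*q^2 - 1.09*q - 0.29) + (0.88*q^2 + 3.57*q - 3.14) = -3.06*q^2 + 2.48*q - 3.43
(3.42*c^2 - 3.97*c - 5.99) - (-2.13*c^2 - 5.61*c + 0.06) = 5.55*c^2 + 1.64*c - 6.05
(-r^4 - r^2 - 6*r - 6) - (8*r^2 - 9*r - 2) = -r^4 - 9*r^2 + 3*r - 4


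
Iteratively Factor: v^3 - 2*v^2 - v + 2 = (v + 1)*(v^2 - 3*v + 2) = (v - 2)*(v + 1)*(v - 1)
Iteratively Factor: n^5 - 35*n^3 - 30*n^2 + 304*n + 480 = (n + 4)*(n^4 - 4*n^3 - 19*n^2 + 46*n + 120) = (n + 2)*(n + 4)*(n^3 - 6*n^2 - 7*n + 60) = (n + 2)*(n + 3)*(n + 4)*(n^2 - 9*n + 20) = (n - 5)*(n + 2)*(n + 3)*(n + 4)*(n - 4)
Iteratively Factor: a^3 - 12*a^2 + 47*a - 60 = (a - 3)*(a^2 - 9*a + 20) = (a - 5)*(a - 3)*(a - 4)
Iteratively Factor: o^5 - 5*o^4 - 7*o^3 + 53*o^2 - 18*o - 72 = (o - 4)*(o^4 - o^3 - 11*o^2 + 9*o + 18) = (o - 4)*(o - 2)*(o^3 + o^2 - 9*o - 9) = (o - 4)*(o - 2)*(o + 1)*(o^2 - 9) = (o - 4)*(o - 2)*(o + 1)*(o + 3)*(o - 3)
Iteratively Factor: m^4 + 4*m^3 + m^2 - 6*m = (m - 1)*(m^3 + 5*m^2 + 6*m) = m*(m - 1)*(m^2 + 5*m + 6) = m*(m - 1)*(m + 2)*(m + 3)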